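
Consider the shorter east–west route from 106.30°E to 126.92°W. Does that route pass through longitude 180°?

Naïve |-126.92 − 106.30| = 233.22° > 180°, so the shorter arc goes the other way round — across 180°.
Signed shortest Δλ = ((-126.92 − 106.30 + 180) mod 360) − 180 = 126.78°.
Going east by 126.78° from +106.30° passes through 180° before reaching -126.92°.

Yes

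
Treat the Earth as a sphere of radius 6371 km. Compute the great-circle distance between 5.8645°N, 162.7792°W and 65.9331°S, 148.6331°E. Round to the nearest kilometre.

8887 km

Δλ = 148.6331 − -162.7792 = 311.4123°; wrapped into (−180°, 180°]: -48.5877°.
Δφ = -65.9331 − 5.8645 = -71.7976°.
a = sin²(Δφ/2) + cos φ₁ · cos φ₂ · sin²(Δλ/2) = 0.412478.
c = 2·atan2(√a, √(1−a)) = 1.39485 rad → d = 6371·c ≈ 8886.56 km.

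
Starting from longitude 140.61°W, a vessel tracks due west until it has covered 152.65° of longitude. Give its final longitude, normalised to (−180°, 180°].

Start at -140.61°; shift −152.65° → -293.26°.
-293.26° lies outside (−180°, 180°]; add 360° → +66.74°.

66.74°E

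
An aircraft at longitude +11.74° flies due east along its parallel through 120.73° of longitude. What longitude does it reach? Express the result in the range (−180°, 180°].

Start at +11.74°; shift +120.73° → +132.47°.
+132.47° already lies in (−180°, 180°].

+132.47°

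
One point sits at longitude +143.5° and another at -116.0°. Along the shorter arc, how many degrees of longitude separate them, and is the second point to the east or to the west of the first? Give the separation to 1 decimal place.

Raw difference: -116.0 − 143.5 = -259.5°.
Normalise into (−180°, 180°]: -259.5° + 360° = 100.5°.
Positive ⇒ the second point lies to the east; separation 100.5°.

100.5° east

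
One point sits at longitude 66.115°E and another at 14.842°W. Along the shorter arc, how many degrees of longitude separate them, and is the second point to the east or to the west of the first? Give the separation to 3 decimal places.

80.957° west

Raw difference: -14.842 − 66.115 = -80.957°.
Normalise into (−180°, 180°]: -80.957° stays -80.957°.
Negative ⇒ the second point lies to the west; separation 80.957°.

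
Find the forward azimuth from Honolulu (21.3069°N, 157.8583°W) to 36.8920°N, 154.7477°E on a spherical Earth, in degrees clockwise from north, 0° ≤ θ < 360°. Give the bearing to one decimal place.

301.6°

Δλ = 154.7477 − -157.8583 = 312.6060°; wrapped into (−180°, 180°]: -47.3940°.
θ = atan2( sin Δλ · cos φ₂ , cos φ₁ · sin φ₂ − sin φ₁ · cos φ₂ · cos Δλ )
  = atan2(-0.58865, 0.36255) = -58.371° → normalised to [0°, 360°): 301.629°.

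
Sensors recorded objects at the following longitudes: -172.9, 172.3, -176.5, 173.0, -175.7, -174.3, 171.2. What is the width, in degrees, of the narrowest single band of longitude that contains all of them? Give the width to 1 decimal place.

15.9°

Sort the longitudes: -176.5°, -175.7°, -174.3°, -172.9°, +171.2°, +172.3°, +173.0°.
Eastward gaps between consecutive values (wrapping around): 0.8°, 1.4°, 1.4°, 344.1°, 1.1°, 0.7°, 10.5°.
Largest gap = 344.1° ⇒ minimal covering band is its complement: 360° − 344.1° = 15.9°.
Band runs from +171.2° eastward to -172.9°, crossing the antimeridian.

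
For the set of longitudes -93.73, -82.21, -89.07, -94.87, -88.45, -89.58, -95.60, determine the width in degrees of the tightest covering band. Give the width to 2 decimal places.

Sort the longitudes: -95.60°, -94.87°, -93.73°, -89.58°, -89.07°, -88.45°, -82.21°.
Eastward gaps between consecutive values (wrapping around): 0.73°, 1.14°, 4.15°, 0.51°, 0.62°, 6.24°, 346.61°.
Largest gap = 346.61° ⇒ minimal covering band is its complement: 360° − 346.61° = 13.39°.
Band runs from -95.60° eastward to -82.21°.

13.39°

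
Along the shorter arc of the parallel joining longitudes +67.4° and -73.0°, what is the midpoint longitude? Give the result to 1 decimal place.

Signed shortest Δλ from +67.4° to -73.0° is -140.4°.
Midpoint longitude = +67.4° + (-140.4°)/2 = +67.4° − 70.2° = -2.8°.

-2.8°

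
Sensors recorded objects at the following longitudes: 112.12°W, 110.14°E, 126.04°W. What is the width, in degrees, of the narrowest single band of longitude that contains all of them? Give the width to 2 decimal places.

Sort the longitudes: -126.04°, -112.12°, +110.14°.
Eastward gaps between consecutive values (wrapping around): 13.92°, 222.26°, 123.82°.
Largest gap = 222.26° ⇒ minimal covering band is its complement: 360° − 222.26° = 137.74°.
Band runs from +110.14° eastward to -112.12°, crossing the antimeridian.

137.74°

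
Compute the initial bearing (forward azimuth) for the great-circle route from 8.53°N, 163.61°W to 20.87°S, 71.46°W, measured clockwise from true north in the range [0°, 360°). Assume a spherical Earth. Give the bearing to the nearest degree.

110°

Δλ = -71.46 − -163.61 = 92.15°.
θ = atan2( sin Δλ · cos φ₂ , cos φ₁ · sin φ₂ − sin φ₁ · cos φ₂ · cos Δλ )
  = atan2(0.93373, -0.34711) = 110.392° → normalised to [0°, 360°): 110.392°.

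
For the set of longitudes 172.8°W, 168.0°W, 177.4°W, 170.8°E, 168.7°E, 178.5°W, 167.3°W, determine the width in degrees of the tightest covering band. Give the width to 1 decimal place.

Sort the longitudes: -178.5°, -177.4°, -172.8°, -168.0°, -167.3°, +168.7°, +170.8°.
Eastward gaps between consecutive values (wrapping around): 1.1°, 4.6°, 4.8°, 0.7°, 336.0°, 2.1°, 10.7°.
Largest gap = 336.0° ⇒ minimal covering band is its complement: 360° − 336.0° = 24.0°.
Band runs from +168.7° eastward to -167.3°, crossing the antimeridian.

24.0°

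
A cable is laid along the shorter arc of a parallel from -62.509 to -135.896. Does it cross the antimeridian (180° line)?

Signed shortest Δλ = ((-135.896 − -62.509 + 180) mod 360) − 180 = -73.387°.
Going west by 73.387° from -62.509° reaches -135.896° without touching 180°.

No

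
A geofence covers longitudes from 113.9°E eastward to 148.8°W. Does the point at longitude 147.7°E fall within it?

Yes

Band width going east from +113.9° to -148.8°: ((-148.8 − 113.9) mod 360) = 97.3°.
Offset of +147.7° east of the west edge: ((147.7 − 113.9) mod 360) = 33.8°.
33.8° ≤ 97.3° ⇒ inside.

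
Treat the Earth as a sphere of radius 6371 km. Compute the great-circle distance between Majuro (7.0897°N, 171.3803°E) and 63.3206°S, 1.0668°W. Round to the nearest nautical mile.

7415 nmi

Δλ = -1.0668 − 171.3803 = -172.4471°.
Δφ = -63.3206 − 7.0897 = -70.4103°.
a = sin²(Δφ/2) + cos φ₁ · cos φ₂ · sin²(Δλ/2) = 0.775991.
c = 2·atan2(√a, √(1−a)) = 2.15554 rad → d = 6371·c ≈ 13732.91 km ≈ 7415.18 nmi.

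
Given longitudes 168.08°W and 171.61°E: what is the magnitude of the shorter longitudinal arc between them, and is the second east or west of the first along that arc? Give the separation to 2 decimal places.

Raw difference: 171.61 − -168.08 = 339.69°.
Normalise into (−180°, 180°]: 339.69° − 360° = -20.31°.
Negative ⇒ the second point lies to the west; separation 20.31°.

20.31° west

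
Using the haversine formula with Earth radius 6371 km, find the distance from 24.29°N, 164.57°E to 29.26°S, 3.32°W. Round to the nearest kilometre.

Δλ = -3.32 − 164.57 = -167.89°.
Δφ = -29.26 − 24.29 = -53.55°.
a = sin²(Δφ/2) + cos φ₁ · cos φ₂ · sin²(Δλ/2) = 0.989272.
c = 2·atan2(√a, √(1−a)) = 2.93407 rad → d = 6371·c ≈ 18692.97 km.

18693 km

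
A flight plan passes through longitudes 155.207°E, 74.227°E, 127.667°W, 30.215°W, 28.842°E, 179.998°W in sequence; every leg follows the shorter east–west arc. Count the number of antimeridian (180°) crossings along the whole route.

Leg 1: +155.207° → +74.227°, shortest Δλ = -80.98° (west) — does not cross 180°.
Leg 2: +74.227° → -127.667°, shortest Δλ = 158.106° (east) — crosses 180°.
Leg 3: -127.667° → -30.215°, shortest Δλ = 97.452° (east) — does not cross 180°.
Leg 4: -30.215° → +28.842°, shortest Δλ = 59.057° (east) — does not cross 180°.
Leg 5: +28.842° → -179.998°, shortest Δλ = 151.16° (east) — crosses 180°.
Total crossings: 2.

2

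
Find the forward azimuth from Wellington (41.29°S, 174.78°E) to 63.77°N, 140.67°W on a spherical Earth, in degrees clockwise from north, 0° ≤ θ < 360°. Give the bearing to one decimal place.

19.4°

Δλ = -140.67 − 174.78 = -315.45°; wrapped into (−180°, 180°]: 44.55°.
θ = atan2( sin Δλ · cos φ₂ , cos φ₁ · sin φ₂ − sin φ₁ · cos φ₂ · cos Δλ )
  = atan2(0.31006, 0.88185) = 19.372° → normalised to [0°, 360°): 19.372°.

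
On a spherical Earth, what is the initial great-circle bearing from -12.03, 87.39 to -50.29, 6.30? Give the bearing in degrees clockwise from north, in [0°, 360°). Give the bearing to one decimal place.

Δλ = 6.30 − 87.39 = -81.09°.
θ = atan2( sin Δλ · cos φ₂ , cos φ₁ · sin φ₂ − sin φ₁ · cos φ₂ · cos Δλ )
  = atan2(-0.63119, -0.73177) = -139.220° → normalised to [0°, 360°): 220.780°.

220.8°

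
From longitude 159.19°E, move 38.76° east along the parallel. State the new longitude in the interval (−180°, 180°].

Start at +159.19°; shift +38.76° → +197.95°.
+197.95° lies outside (−180°, 180°]; subtract 360° → -162.05°.

162.05°W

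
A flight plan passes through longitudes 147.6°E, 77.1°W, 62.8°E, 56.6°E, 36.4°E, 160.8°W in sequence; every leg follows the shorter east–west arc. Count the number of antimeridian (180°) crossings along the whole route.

Leg 1: +147.6° → -77.1°, shortest Δλ = 135.3° (east) — crosses 180°.
Leg 2: -77.1° → +62.8°, shortest Δλ = 139.9° (east) — does not cross 180°.
Leg 3: +62.8° → +56.6°, shortest Δλ = -6.2° (west) — does not cross 180°.
Leg 4: +56.6° → +36.4°, shortest Δλ = -20.2° (west) — does not cross 180°.
Leg 5: +36.4° → -160.8°, shortest Δλ = 162.8° (east) — crosses 180°.
Total crossings: 2.

2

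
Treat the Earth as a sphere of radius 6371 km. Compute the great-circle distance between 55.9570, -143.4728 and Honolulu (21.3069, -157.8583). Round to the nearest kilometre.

4033 km

Δλ = -157.8583 − -143.4728 = -14.3855°.
Δφ = 21.3069 − 55.9570 = -34.6501°.
a = sin²(Δφ/2) + cos φ₁ · cos φ₂ · sin²(Δλ/2) = 0.096857.
c = 2·atan2(√a, √(1−a)) = 0.63295 rad → d = 6371·c ≈ 4032.52 km.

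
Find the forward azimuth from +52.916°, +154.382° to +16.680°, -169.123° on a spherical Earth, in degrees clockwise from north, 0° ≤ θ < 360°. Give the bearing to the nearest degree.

Δλ = -169.123 − 154.382 = -323.505°; wrapped into (−180°, 180°]: 36.495°.
θ = atan2( sin Δλ · cos φ₂ , cos φ₁ · sin φ₂ − sin φ₁ · cos φ₂ · cos Δλ )
  = atan2(0.56973, -0.44126) = 127.758° → normalised to [0°, 360°): 127.758°.

128°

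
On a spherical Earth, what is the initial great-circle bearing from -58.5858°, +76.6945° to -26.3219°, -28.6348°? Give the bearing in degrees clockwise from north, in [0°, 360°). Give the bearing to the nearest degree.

243°

Δλ = -28.6348 − 76.6945 = -105.3293°.
θ = atan2( sin Δλ · cos φ₂ , cos φ₁ · sin φ₂ − sin φ₁ · cos φ₂ · cos Δλ )
  = atan2(-0.86443, -0.43334) = -116.625° → normalised to [0°, 360°): 243.375°.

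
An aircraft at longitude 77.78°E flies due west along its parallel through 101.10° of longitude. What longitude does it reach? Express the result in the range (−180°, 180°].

Start at +77.78°; shift −101.10° → -23.32°.
-23.32° already lies in (−180°, 180°].

23.32°W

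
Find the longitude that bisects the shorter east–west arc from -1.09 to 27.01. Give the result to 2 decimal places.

Signed shortest Δλ from -1.09° to +27.01° is +28.10°.
Midpoint longitude = -1.09° + (+28.10°)/2 = -1.09° + 14.05° = +12.96°.

+12.96°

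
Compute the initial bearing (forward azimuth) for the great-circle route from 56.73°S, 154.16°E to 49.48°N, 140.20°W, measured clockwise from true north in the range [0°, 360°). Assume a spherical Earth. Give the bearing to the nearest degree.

Δλ = -140.20 − 154.16 = -294.36°; wrapped into (−180°, 180°]: 65.64°.
θ = atan2( sin Δλ · cos φ₂ , cos φ₁ · sin φ₂ − sin φ₁ · cos φ₂ · cos Δλ )
  = atan2(0.59187, 0.64108) = 42.714° → normalised to [0°, 360°): 42.714°.

43°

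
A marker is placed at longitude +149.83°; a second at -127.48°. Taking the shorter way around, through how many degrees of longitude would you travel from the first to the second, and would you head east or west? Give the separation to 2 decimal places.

Raw difference: -127.48 − 149.83 = -277.31°.
Normalise into (−180°, 180°]: -277.31° + 360° = 82.69°.
Positive ⇒ the second point lies to the east; separation 82.69°.

82.69° east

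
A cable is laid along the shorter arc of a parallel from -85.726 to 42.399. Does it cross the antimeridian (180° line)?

No

Signed shortest Δλ = ((42.399 − -85.726 + 180) mod 360) − 180 = 128.125°.
Going east by 128.125° from -85.726° reaches +42.399° without touching 180°.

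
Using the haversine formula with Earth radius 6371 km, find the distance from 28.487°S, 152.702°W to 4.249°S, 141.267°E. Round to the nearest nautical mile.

4020 nmi

Δλ = 141.267 − -152.702 = 293.969°; wrapped into (−180°, 180°]: -66.031°.
Δφ = -4.249 − -28.487 = 24.238°.
a = sin²(Δφ/2) + cos φ₁ · cos φ₂ · sin²(Δλ/2) = 0.304293.
c = 2·atan2(√a, √(1−a)) = 1.16863 rad → d = 6371·c ≈ 7445.33 km ≈ 4020.16 nmi.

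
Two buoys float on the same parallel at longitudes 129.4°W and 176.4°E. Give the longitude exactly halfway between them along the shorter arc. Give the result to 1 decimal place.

Signed shortest Δλ from -129.4° to +176.4° is -54.2°.
Midpoint longitude = -129.4° + (-54.2°)/2 = -129.4° − 27.1° = -156.5°.
(The naïve average (-129.4 + +176.4)/2 = 23.5° is on the wrong side of the globe.)

156.5°W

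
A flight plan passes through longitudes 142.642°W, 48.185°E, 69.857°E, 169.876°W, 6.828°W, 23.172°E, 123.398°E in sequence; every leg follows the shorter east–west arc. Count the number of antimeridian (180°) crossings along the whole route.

Leg 1: -142.642° → +48.185°, shortest Δλ = -169.173° (west) — crosses 180°.
Leg 2: +48.185° → +69.857°, shortest Δλ = 21.672° (east) — does not cross 180°.
Leg 3: +69.857° → -169.876°, shortest Δλ = 120.267° (east) — crosses 180°.
Leg 4: -169.876° → -6.828°, shortest Δλ = 163.048° (east) — does not cross 180°.
Leg 5: -6.828° → +23.172°, shortest Δλ = 30.0° (east) — does not cross 180°.
Leg 6: +23.172° → +123.398°, shortest Δλ = 100.226° (east) — does not cross 180°.
Total crossings: 2.

2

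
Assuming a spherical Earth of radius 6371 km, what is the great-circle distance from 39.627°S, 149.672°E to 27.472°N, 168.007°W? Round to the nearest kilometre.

Δλ = -168.007 − 149.672 = -317.679°; wrapped into (−180°, 180°]: 42.321°.
Δφ = 27.472 − -39.627 = 67.099°.
a = sin²(Δφ/2) + cos φ₁ · cos φ₂ · sin²(Δλ/2) = 0.394477.
c = 2·atan2(√a, √(1−a)) = 1.35815 rad → d = 6371·c ≈ 8652.79 km.

8653 km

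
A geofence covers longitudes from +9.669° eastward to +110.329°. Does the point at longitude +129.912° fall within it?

Band width going east from +9.669° to +110.329°: ((110.329 − 9.669) mod 360) = 100.660°.
Offset of +129.912° east of the west edge: ((129.912 − 9.669) mod 360) = 120.243°.
120.243° > 100.660° ⇒ outside.

No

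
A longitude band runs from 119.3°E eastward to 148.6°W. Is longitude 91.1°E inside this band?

No

Band width going east from +119.3° to -148.6°: ((-148.6 − 119.3) mod 360) = 92.1°.
Offset of +91.1° east of the west edge: ((91.1 − 119.3) mod 360) = 331.8°.
331.8° > 92.1° ⇒ outside.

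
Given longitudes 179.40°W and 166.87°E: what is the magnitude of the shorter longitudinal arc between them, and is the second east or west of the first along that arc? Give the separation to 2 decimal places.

Raw difference: 166.87 − -179.40 = 346.27°.
Normalise into (−180°, 180°]: 346.27° − 360° = -13.73°.
Negative ⇒ the second point lies to the west; separation 13.73°.

13.73° west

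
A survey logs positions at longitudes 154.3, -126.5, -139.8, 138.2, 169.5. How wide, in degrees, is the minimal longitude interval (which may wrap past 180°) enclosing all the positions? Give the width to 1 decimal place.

Sort the longitudes: -139.8°, -126.5°, +138.2°, +154.3°, +169.5°.
Eastward gaps between consecutive values (wrapping around): 13.3°, 264.7°, 16.1°, 15.2°, 50.7°.
Largest gap = 264.7° ⇒ minimal covering band is its complement: 360° − 264.7° = 95.3°.
Band runs from +138.2° eastward to -126.5°, crossing the antimeridian.

95.3°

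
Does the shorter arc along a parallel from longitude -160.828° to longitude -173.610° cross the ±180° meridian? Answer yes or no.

No

Signed shortest Δλ = ((-173.610 − -160.828 + 180) mod 360) − 180 = -12.782°.
Going west by 12.782° from -160.828° reaches -173.610° without touching 180°.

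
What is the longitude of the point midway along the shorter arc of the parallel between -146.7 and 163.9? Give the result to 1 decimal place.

-171.4°

Signed shortest Δλ from -146.7° to +163.9° is -49.4°.
Midpoint longitude = -146.7° + (-49.4°)/2 = -146.7° − 24.7° = -171.4°.
(The naïve average (-146.7 + +163.9)/2 = 8.6° is on the wrong side of the globe.)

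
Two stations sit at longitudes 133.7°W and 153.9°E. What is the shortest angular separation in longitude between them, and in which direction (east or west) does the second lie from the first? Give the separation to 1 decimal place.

72.4° west

Raw difference: 153.9 − -133.7 = 287.6°.
Normalise into (−180°, 180°]: 287.6° − 360° = -72.4°.
Negative ⇒ the second point lies to the west; separation 72.4°.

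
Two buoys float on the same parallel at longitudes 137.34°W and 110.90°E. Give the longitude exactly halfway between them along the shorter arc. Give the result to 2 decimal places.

166.78°E

Signed shortest Δλ from -137.34° to +110.90° is -111.76°.
Midpoint longitude = -137.34° + (-111.76°)/2 = -137.34° − 55.88° = -193.22°.
Normalise into (−180°, 180°]: +166.78°.
(The naïve average (-137.34 + +110.90)/2 = -13.22° is on the wrong side of the globe.)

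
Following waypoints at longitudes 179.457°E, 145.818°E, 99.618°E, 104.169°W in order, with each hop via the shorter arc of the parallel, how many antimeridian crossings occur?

Leg 1: +179.457° → +145.818°, shortest Δλ = -33.639° (west) — does not cross 180°.
Leg 2: +145.818° → +99.618°, shortest Δλ = -46.2° (west) — does not cross 180°.
Leg 3: +99.618° → -104.169°, shortest Δλ = 156.213° (east) — crosses 180°.
Total crossings: 1.

1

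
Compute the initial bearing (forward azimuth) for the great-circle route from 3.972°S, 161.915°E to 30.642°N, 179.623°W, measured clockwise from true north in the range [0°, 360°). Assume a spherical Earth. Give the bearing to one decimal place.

25.7°

Δλ = -179.623 − 161.915 = -341.538°; wrapped into (−180°, 180°]: 18.462°.
θ = atan2( sin Δλ · cos φ₂ , cos φ₁ · sin φ₂ − sin φ₁ · cos φ₂ · cos Δλ )
  = atan2(0.27246, 0.56498) = 25.745° → normalised to [0°, 360°): 25.745°.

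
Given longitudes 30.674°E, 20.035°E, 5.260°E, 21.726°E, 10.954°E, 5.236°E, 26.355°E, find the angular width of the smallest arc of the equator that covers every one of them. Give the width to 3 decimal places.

Sort the longitudes: +5.236°, +5.260°, +10.954°, +20.035°, +21.726°, +26.355°, +30.674°.
Eastward gaps between consecutive values (wrapping around): 0.024°, 5.694°, 9.081°, 1.691°, 4.629°, 4.319°, 334.562°.
Largest gap = 334.562° ⇒ minimal covering band is its complement: 360° − 334.562° = 25.438°.
Band runs from +5.236° eastward to +30.674°.

25.438°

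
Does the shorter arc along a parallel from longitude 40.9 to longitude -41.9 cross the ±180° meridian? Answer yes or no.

Signed shortest Δλ = ((-41.9 − 40.9 + 180) mod 360) − 180 = -82.8°.
Going west by 82.8° from +40.9° reaches -41.9° without touching 180°.

No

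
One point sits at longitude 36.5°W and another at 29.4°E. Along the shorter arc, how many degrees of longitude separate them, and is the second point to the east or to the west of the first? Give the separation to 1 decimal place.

Raw difference: 29.4 − -36.5 = 65.9°.
Normalise into (−180°, 180°]: 65.9° stays 65.9°.
Positive ⇒ the second point lies to the east; separation 65.9°.

65.9° east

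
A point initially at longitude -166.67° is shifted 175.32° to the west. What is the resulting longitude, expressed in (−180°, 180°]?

+18.01°

Start at -166.67°; shift −175.32° → -341.99°.
-341.99° lies outside (−180°, 180°]; add 360° → +18.01°.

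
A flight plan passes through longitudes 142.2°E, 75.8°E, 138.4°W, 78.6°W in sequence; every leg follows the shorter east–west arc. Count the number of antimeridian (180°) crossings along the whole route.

1

Leg 1: +142.2° → +75.8°, shortest Δλ = -66.4° (west) — does not cross 180°.
Leg 2: +75.8° → -138.4°, shortest Δλ = 145.8° (east) — crosses 180°.
Leg 3: -138.4° → -78.6°, shortest Δλ = 59.8° (east) — does not cross 180°.
Total crossings: 1.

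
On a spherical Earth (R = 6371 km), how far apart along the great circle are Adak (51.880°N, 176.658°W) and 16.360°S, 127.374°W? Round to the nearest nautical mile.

4834 nmi

Δλ = -127.374 − -176.658 = 49.284°.
Δφ = -16.360 − 51.880 = -68.240°.
a = sin²(Δφ/2) + cos φ₁ · cos φ₂ · sin²(Δλ/2) = 0.417611.
c = 2·atan2(√a, √(1−a)) = 1.40526 rad → d = 6371·c ≈ 8952.94 km ≈ 4834.20 nmi.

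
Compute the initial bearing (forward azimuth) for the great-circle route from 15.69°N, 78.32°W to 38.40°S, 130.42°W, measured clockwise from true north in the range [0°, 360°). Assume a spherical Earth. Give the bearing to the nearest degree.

Δλ = -130.42 − -78.32 = -52.10°.
θ = atan2( sin Δλ · cos φ₂ , cos φ₁ · sin φ₂ − sin φ₁ · cos φ₂ · cos Δλ )
  = atan2(-0.61840, -0.72819) = -139.661° → normalised to [0°, 360°): 220.339°.

220°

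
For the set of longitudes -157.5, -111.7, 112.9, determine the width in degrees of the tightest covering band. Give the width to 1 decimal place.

Sort the longitudes: -157.5°, -111.7°, +112.9°.
Eastward gaps between consecutive values (wrapping around): 45.8°, 224.6°, 89.6°.
Largest gap = 224.6° ⇒ minimal covering band is its complement: 360° − 224.6° = 135.4°.
Band runs from +112.9° eastward to -111.7°, crossing the antimeridian.

135.4°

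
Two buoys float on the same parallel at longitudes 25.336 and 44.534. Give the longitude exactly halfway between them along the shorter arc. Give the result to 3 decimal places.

Signed shortest Δλ from +25.336° to +44.534° is +19.198°.
Midpoint longitude = +25.336° + (+19.198°)/2 = +25.336° + 9.599° = +34.935°.

+34.935°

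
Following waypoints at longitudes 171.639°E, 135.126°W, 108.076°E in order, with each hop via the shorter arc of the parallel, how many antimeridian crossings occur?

2

Leg 1: +171.639° → -135.126°, shortest Δλ = 53.235° (east) — crosses 180°.
Leg 2: -135.126° → +108.076°, shortest Δλ = -116.798° (west) — crosses 180°.
Total crossings: 2.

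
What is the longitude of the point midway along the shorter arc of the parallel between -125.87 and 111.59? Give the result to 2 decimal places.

Signed shortest Δλ from -125.87° to +111.59° is -122.54°.
Midpoint longitude = -125.87° + (-122.54°)/2 = -125.87° − 61.27° = -187.14°.
Normalise into (−180°, 180°]: +172.86°.
(The naïve average (-125.87 + +111.59)/2 = -7.14° is on the wrong side of the globe.)

+172.86°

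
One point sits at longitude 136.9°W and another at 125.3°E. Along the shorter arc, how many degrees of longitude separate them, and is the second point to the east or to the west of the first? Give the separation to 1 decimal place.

97.8° west

Raw difference: 125.3 − -136.9 = 262.2°.
Normalise into (−180°, 180°]: 262.2° − 360° = -97.8°.
Negative ⇒ the second point lies to the west; separation 97.8°.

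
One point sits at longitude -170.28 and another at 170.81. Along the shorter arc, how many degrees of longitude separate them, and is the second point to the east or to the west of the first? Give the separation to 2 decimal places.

18.91° west

Raw difference: 170.81 − -170.28 = 341.09°.
Normalise into (−180°, 180°]: 341.09° − 360° = -18.91°.
Negative ⇒ the second point lies to the west; separation 18.91°.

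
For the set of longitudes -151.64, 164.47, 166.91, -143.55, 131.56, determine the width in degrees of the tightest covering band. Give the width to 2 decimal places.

84.89°

Sort the longitudes: -151.64°, -143.55°, +131.56°, +164.47°, +166.91°.
Eastward gaps between consecutive values (wrapping around): 8.09°, 275.11°, 32.91°, 2.44°, 41.45°.
Largest gap = 275.11° ⇒ minimal covering band is its complement: 360° − 275.11° = 84.89°.
Band runs from +131.56° eastward to -143.55°, crossing the antimeridian.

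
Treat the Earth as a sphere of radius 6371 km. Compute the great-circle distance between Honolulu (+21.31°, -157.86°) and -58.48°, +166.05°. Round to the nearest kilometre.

9473 km

Δλ = 166.05 − -157.86 = 323.91°; wrapped into (−180°, 180°]: -36.09°.
Δφ = -58.48 − 21.31 = -79.79°.
a = sin²(Δφ/2) + cos φ₁ · cos φ₂ · sin²(Δλ/2) = 0.458106.
c = 2·atan2(√a, √(1−a)) = 1.48691 rad → d = 6371·c ≈ 9473.10 km.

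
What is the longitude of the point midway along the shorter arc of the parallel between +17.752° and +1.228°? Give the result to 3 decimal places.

Signed shortest Δλ from +17.752° to +1.228° is -16.524°.
Midpoint longitude = +17.752° + (-16.524°)/2 = +17.752° − 8.262° = +9.490°.

+9.490°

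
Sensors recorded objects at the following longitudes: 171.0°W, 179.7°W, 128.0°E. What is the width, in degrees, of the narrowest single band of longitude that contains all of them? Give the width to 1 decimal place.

Sort the longitudes: -179.7°, -171.0°, +128.0°.
Eastward gaps between consecutive values (wrapping around): 8.7°, 299.0°, 52.3°.
Largest gap = 299.0° ⇒ minimal covering band is its complement: 360° − 299.0° = 61.0°.
Band runs from +128.0° eastward to -171.0°, crossing the antimeridian.

61.0°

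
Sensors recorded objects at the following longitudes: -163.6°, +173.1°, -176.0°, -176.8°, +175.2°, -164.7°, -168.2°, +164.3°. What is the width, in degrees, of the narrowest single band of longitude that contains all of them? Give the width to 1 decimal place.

Sort the longitudes: -176.8°, -176.0°, -168.2°, -164.7°, -163.6°, +164.3°, +173.1°, +175.2°.
Eastward gaps between consecutive values (wrapping around): 0.8°, 7.8°, 3.5°, 1.1°, 327.9°, 8.8°, 2.1°, 8.0°.
Largest gap = 327.9° ⇒ minimal covering band is its complement: 360° − 327.9° = 32.1°.
Band runs from +164.3° eastward to -163.6°, crossing the antimeridian.

32.1°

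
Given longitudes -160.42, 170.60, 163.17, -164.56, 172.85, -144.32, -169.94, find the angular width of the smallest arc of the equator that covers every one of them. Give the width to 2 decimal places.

52.51°

Sort the longitudes: -169.94°, -164.56°, -160.42°, -144.32°, +163.17°, +170.60°, +172.85°.
Eastward gaps between consecutive values (wrapping around): 5.38°, 4.14°, 16.10°, 307.49°, 7.43°, 2.25°, 17.21°.
Largest gap = 307.49° ⇒ minimal covering band is its complement: 360° − 307.49° = 52.51°.
Band runs from +163.17° eastward to -144.32°, crossing the antimeridian.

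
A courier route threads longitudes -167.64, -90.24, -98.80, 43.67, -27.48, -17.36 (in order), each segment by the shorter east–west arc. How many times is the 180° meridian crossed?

Leg 1: -167.64° → -90.24°, shortest Δλ = 77.4° (east) — does not cross 180°.
Leg 2: -90.24° → -98.80°, shortest Δλ = -8.56° (west) — does not cross 180°.
Leg 3: -98.80° → +43.67°, shortest Δλ = 142.47° (east) — does not cross 180°.
Leg 4: +43.67° → -27.48°, shortest Δλ = -71.15° (west) — does not cross 180°.
Leg 5: -27.48° → -17.36°, shortest Δλ = 10.12° (east) — does not cross 180°.
Total crossings: 0.

0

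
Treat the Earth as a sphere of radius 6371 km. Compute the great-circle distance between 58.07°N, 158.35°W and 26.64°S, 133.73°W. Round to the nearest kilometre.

Δλ = -133.73 − -158.35 = 24.62°.
Δφ = -26.64 − 58.07 = -84.71°.
a = sin²(Δφ/2) + cos φ₁ · cos φ₂ · sin²(Δλ/2) = 0.475390.
c = 2·atan2(√a, √(1−a)) = 1.52156 rad → d = 6371·c ≈ 9693.83 km.

9694 km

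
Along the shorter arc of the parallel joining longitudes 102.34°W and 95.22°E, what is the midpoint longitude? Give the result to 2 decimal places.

Signed shortest Δλ from -102.34° to +95.22° is -162.44°.
Midpoint longitude = -102.34° + (-162.44°)/2 = -102.34° − 81.22° = -183.56°.
Normalise into (−180°, 180°]: +176.44°.
(The naïve average (-102.34 + +95.22)/2 = -3.56° is on the wrong side of the globe.)

176.44°E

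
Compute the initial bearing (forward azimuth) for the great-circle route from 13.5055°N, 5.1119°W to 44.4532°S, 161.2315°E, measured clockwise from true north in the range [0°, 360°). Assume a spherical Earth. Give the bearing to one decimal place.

Δλ = 161.2315 − -5.1119 = 166.3434°.
θ = atan2( sin Δλ · cos φ₂ , cos φ₁ · sin φ₂ − sin φ₁ · cos φ₂ · cos Δλ )
  = atan2(0.16854, -0.51897) = 162.009° → normalised to [0°, 360°): 162.009°.

162.0°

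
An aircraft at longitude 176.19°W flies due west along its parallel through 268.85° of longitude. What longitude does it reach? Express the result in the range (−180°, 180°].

Start at -176.19°; shift −268.85° → -445.04°.
-445.04° lies outside (−180°, 180°]; add 360° → -85.04°.

85.04°W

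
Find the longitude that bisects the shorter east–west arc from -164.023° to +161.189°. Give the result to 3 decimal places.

Signed shortest Δλ from -164.023° to +161.189° is -34.788°.
Midpoint longitude = -164.023° + (-34.788°)/2 = -164.023° − 17.394° = -181.417°.
Normalise into (−180°, 180°]: +178.583°.
(The naïve average (-164.023 + +161.189)/2 = -1.417° is on the wrong side of the globe.)

+178.583°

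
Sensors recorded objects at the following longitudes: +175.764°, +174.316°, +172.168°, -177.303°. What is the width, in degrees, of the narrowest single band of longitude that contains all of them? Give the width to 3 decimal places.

10.529°

Sort the longitudes: -177.303°, +172.168°, +174.316°, +175.764°.
Eastward gaps between consecutive values (wrapping around): 349.471°, 2.148°, 1.448°, 6.933°.
Largest gap = 349.471° ⇒ minimal covering band is its complement: 360° − 349.471° = 10.529°.
Band runs from +172.168° eastward to -177.303°, crossing the antimeridian.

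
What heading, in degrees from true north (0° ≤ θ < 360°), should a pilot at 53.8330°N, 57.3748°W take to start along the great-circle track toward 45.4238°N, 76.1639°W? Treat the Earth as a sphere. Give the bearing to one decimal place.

242.8°

Δλ = -76.1639 − -57.3748 = -18.7891°.
θ = atan2( sin Δλ · cos φ₂ , cos φ₁ · sin φ₂ − sin φ₁ · cos φ₂ · cos Δλ )
  = atan2(-0.22606, -0.11605) = -117.174° → normalised to [0°, 360°): 242.826°.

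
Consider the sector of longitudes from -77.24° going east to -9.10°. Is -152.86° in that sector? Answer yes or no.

No

Band width going east from -77.24° to -9.10°: ((-9.10 − -77.24) mod 360) = 68.14°.
Offset of -152.86° east of the west edge: ((-152.86 − -77.24) mod 360) = 284.38°.
284.38° > 68.14° ⇒ outside.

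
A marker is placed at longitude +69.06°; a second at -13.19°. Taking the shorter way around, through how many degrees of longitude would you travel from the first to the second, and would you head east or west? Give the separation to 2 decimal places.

Raw difference: -13.19 − 69.06 = -82.25°.
Normalise into (−180°, 180°]: -82.25° stays -82.25°.
Negative ⇒ the second point lies to the west; separation 82.25°.

82.25° west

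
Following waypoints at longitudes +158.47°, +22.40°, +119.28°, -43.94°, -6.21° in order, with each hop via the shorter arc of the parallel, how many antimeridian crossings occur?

0

Leg 1: +158.47° → +22.40°, shortest Δλ = -136.07° (west) — does not cross 180°.
Leg 2: +22.40° → +119.28°, shortest Δλ = 96.88° (east) — does not cross 180°.
Leg 3: +119.28° → -43.94°, shortest Δλ = -163.22° (west) — does not cross 180°.
Leg 4: -43.94° → -6.21°, shortest Δλ = 37.73° (east) — does not cross 180°.
Total crossings: 0.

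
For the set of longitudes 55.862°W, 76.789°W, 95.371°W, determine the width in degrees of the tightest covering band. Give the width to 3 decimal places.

Sort the longitudes: -95.371°, -76.789°, -55.862°.
Eastward gaps between consecutive values (wrapping around): 18.582°, 20.927°, 320.491°.
Largest gap = 320.491° ⇒ minimal covering band is its complement: 360° − 320.491° = 39.509°.
Band runs from -95.371° eastward to -55.862°.

39.509°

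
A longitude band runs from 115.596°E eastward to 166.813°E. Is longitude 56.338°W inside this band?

Band width going east from +115.596° to +166.813°: ((166.813 − 115.596) mod 360) = 51.217°.
Offset of -56.338° east of the west edge: ((-56.338 − 115.596) mod 360) = 188.066°.
188.066° > 51.217° ⇒ outside.

No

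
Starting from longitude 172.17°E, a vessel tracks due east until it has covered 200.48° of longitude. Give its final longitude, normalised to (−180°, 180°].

12.65°E

Start at +172.17°; shift +200.48° → +372.65°.
+372.65° lies outside (−180°, 180°]; subtract 360° → +12.65°.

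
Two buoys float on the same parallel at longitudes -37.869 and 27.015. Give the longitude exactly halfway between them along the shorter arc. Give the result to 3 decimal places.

-5.427°

Signed shortest Δλ from -37.869° to +27.015° is +64.884°.
Midpoint longitude = -37.869° + (+64.884°)/2 = -37.869° + 32.442° = -5.427°.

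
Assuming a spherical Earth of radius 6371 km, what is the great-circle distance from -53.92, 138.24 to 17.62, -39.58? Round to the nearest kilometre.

Δλ = -39.58 − 138.24 = -177.82°.
Δφ = 17.62 − -53.92 = 71.54°.
a = sin²(Δφ/2) + cos φ₁ · cos φ₂ · sin²(Δλ/2) = 0.902761.
c = 2·atan2(√a, √(1−a)) = 2.50735 rad → d = 6371·c ≈ 15974.34 km.

15974 km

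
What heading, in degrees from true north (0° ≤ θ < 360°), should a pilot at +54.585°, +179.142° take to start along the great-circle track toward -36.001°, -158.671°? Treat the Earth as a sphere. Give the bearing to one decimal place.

162.2°

Δλ = -158.671 − 179.142 = -337.813°; wrapped into (−180°, 180°]: 22.187°.
θ = atan2( sin Δλ · cos φ₂ , cos φ₁ · sin φ₂ − sin φ₁ · cos φ₂ · cos Δλ )
  = atan2(0.30551, -0.95113) = 162.193° → normalised to [0°, 360°): 162.193°.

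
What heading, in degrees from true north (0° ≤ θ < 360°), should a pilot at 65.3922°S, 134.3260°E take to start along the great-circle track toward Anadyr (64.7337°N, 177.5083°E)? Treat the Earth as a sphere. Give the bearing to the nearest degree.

Δλ = 177.5083 − 134.3260 = 43.1823°.
θ = atan2( sin Δλ · cos φ₂ , cos φ₁ · sin φ₂ − sin φ₁ · cos φ₂ · cos Δλ )
  = atan2(0.29209, 0.65954) = 23.887° → normalised to [0°, 360°): 23.887°.

24°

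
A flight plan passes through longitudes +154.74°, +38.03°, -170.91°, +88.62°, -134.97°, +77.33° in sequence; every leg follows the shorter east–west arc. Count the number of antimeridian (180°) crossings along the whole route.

Leg 1: +154.74° → +38.03°, shortest Δλ = -116.71° (west) — does not cross 180°.
Leg 2: +38.03° → -170.91°, shortest Δλ = 151.06° (east) — crosses 180°.
Leg 3: -170.91° → +88.62°, shortest Δλ = -100.47° (west) — crosses 180°.
Leg 4: +88.62° → -134.97°, shortest Δλ = 136.41° (east) — crosses 180°.
Leg 5: -134.97° → +77.33°, shortest Δλ = -147.7° (west) — crosses 180°.
Total crossings: 4.

4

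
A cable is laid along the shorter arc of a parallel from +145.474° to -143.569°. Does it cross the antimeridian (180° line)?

Naïve |-143.569 − 145.474| = 289.043° > 180°, so the shorter arc goes the other way round — across 180°.
Signed shortest Δλ = ((-143.569 − 145.474 + 180) mod 360) − 180 = 70.957°.
Going east by 70.957° from +145.474° passes through 180° before reaching -143.569°.

Yes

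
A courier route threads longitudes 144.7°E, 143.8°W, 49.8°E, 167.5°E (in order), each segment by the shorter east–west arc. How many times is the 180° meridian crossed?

2

Leg 1: +144.7° → -143.8°, shortest Δλ = 71.5° (east) — crosses 180°.
Leg 2: -143.8° → +49.8°, shortest Δλ = -166.4° (west) — crosses 180°.
Leg 3: +49.8° → +167.5°, shortest Δλ = 117.7° (east) — does not cross 180°.
Total crossings: 2.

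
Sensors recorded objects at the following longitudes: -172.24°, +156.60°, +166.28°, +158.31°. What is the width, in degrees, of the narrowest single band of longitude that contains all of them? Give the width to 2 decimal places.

31.16°

Sort the longitudes: -172.24°, +156.60°, +158.31°, +166.28°.
Eastward gaps between consecutive values (wrapping around): 328.84°, 1.71°, 7.97°, 21.48°.
Largest gap = 328.84° ⇒ minimal covering band is its complement: 360° − 328.84° = 31.16°.
Band runs from +156.60° eastward to -172.24°, crossing the antimeridian.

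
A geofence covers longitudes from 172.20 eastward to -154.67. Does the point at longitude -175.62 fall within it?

Band width going east from +172.20° to -154.67°: ((-154.67 − 172.20) mod 360) = 33.13°.
Offset of -175.62° east of the west edge: ((-175.62 − 172.20) mod 360) = 12.18°.
12.18° ≤ 33.13° ⇒ inside.

Yes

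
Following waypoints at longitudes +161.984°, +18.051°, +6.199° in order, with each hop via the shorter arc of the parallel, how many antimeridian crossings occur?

Leg 1: +161.984° → +18.051°, shortest Δλ = -143.933° (west) — does not cross 180°.
Leg 2: +18.051° → +6.199°, shortest Δλ = -11.852° (west) — does not cross 180°.
Total crossings: 0.

0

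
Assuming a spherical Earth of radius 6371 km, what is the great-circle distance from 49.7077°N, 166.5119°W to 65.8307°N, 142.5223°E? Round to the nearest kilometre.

Δλ = 142.5223 − -166.5119 = 309.0342°; wrapped into (−180°, 180°]: -50.9658°.
Δφ = 65.8307 − 49.7077 = 16.1230°.
a = sin²(Δφ/2) + cos φ₁ · cos φ₂ · sin²(Δλ/2) = 0.068678.
c = 2·atan2(√a, √(1−a)) = 0.53032 rad → d = 6371·c ≈ 3378.69 km.

3379 km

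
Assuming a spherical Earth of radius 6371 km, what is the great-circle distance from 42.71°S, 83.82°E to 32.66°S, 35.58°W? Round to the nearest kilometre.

Δλ = -35.58 − 83.82 = -119.40°.
Δφ = -32.66 − -42.71 = 10.05°.
a = sin²(Δφ/2) + cos φ₁ · cos φ₂ · sin²(Δλ/2) = 0.468820.
c = 2·atan2(√a, √(1−a)) = 1.50840 rad → d = 6371·c ≈ 9610.00 km.

9610 km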